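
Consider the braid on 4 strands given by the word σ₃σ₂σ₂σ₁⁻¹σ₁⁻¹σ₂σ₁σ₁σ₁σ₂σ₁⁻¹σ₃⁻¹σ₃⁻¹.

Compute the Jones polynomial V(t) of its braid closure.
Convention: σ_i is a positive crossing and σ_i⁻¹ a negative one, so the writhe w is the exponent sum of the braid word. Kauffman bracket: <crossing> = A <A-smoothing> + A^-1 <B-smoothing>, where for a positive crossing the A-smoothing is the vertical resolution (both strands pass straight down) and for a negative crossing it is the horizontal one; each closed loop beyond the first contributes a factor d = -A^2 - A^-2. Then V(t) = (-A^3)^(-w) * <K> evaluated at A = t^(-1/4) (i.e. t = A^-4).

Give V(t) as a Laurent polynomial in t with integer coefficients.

-t^8 + 2*t^7 - 4*t^6 + 5*t^5 - 5*t^4 + 6*t^3 - 4*t^2 + 3*t - 1

Derivation:
The presented braid s3 s2 s2 s1^-1 s1^-1 s2 s1 s1 s1 s2 s1^-1 s3^-1 s3^-1 on 4 strands reduces by inverse Markov moves (closure unchanged at each step):
  Deconjugate: the word is γ·β·γ⁻¹ with γ = s3 (prefix) and γ⁻¹ = s3^-1 (suffix); strip both.
  Destabilize: the word has the form β·s3^-1 where s3^-1 occurs only as the final letter (β ∈ B_3); drop it and the last strand → 3 strands.
Reduced to β = s2 s2 s1^-1 s1^-1 s2 s1 s1 s1 s2 s1^-1 on 3 strands, 10 crossings.
Compute on β:
Braid: s2 s2 s1^-1 s1^-1 s2 s1 s1 s1 s2 s1^-1 on 3 strands, 10 crossings.
Writhe w = (#positive) - (#negative) = 7 - 3 = 4.
Computing the Kauffman bracket via state sum. There are 2^10 = 1024 states.
Smooth each crossing (0=||, 1=⌣⌢); contribution A^(Σ sign_k(1-2s_k)) * d^(L-1).
Tabulate the states by total A-exponent and number of loops L (A-exp: L × count):
  A^10: L=4 ×1
  A^8: L=3 ×7, L=5 ×3
  A^6: L=2 ×19, L=4 ×23, L=6 ×3
  A^4: L=1 ×20, L=3 ×75, L=5 ×24, L=7 ×1
  A^2: L=2 ×114, L=4 ×86, L=6 ×10
  A^0: L=1 ×51, L=3 ×155, L=5 ×45, L=7 ×1
  A^-2: L=2 ×102, L=4 ×98, L=6 ×10
  A^-4: L=3 ×89, L=5 ×30, L=7 ×1
  A^-6: L=4 ×41, L=6 ×4
  A^-8: L=5 ×10
  A^-10: L=6 ×1
Each group contributes A^e * Σ count * d^(L-1):
Powers of d = -A^2 - A^-2: d^2 = A^4 + 2 + A^-4; d^3 = -A^6 - 3*A^2 - 3*A^-2 - A^-6; d^4 = A^8 + 4*A^4 + 6 + 4*A^-4 + A^-8; d^5 = -A^10 - 5*A^6 - 10*A^2 - 10*A^-2 - 5*A^-6 - A^-10; d^6 = A^12 + 6*A^8 + 15*A^4 + 20 + 15*A^-4 + 6*A^-8 + A^-12.
  A^10 * (d^3) = -A^16 - 3*A^12 - 3*A^8 - A^4
  A^8 * (7*d^2 + 3*d^4) = 3*A^16 + 19*A^12 + 32*A^8 + 19*A^4 + 3
  A^6 * (19*d + 23*d^3 + 3*d^5) = -3*A^16 - 38*A^12 - 118*A^8 - 118*A^4 - 38 - 3*A^-4
  A^4 * (20 + 75*d^2 + 24*d^4 + d^6) = A^16 + 30*A^12 + 186*A^8 + 334*A^4 + 186 + 30*A^-4 + A^-8
  A^2 * (114*d + 86*d^3 + 10*d^5) = -10*A^12 - 136*A^8 - 472*A^4 - 472 - 136*A^-4 - 10*A^-8
  A^0 * (51 + 155*d^2 + 45*d^4 + d^6) = A^12 + 51*A^8 + 350*A^4 + 651 + 350*A^-4 + 51*A^-8 + A^-12
  A^-2 * (102*d + 98*d^3 + 10*d^5) = -10*A^8 - 148*A^4 - 496 - 496*A^-4 - 148*A^-8 - 10*A^-12
  A^-4 * (89*d^2 + 30*d^4 + d^6) = A^8 + 36*A^4 + 224 + 378*A^-4 + 224*A^-8 + 36*A^-12 + A^-16
  A^-6 * (41*d^3 + 4*d^5) = -4*A^4 - 61 - 163*A^-4 - 163*A^-8 - 61*A^-12 - 4*A^-16
  A^-8 * (10*d^4) = 10 + 40*A^-4 + 60*A^-8 + 40*A^-12 + 10*A^-16
  A^-10 * (d^5) = -1 - 5*A^-4 - 10*A^-8 - 10*A^-12 - 5*A^-16 - A^-20
Summing the groups: <K> = -A^12 + 3*A^8 - 4*A^4 + 6 - 5*A^-4 + 5*A^-8 - 4*A^-12 + 2*A^-16 - A^-20
Normalise by the writhe: (-A^3)^(-w) = (-A^3)^(-4) = A^-12, so f(A) = A^-12 * <K> = -1 + 3*A^-4 - 4*A^-8 + 6*A^-12 - 5*A^-16 + 5*A^-20 - 4*A^-24 + 2*A^-28 - A^-32.
Substitute A = t^(-1/4), i.e. A^e → t^(-e/4): V(t) = -t^8 + 2*t^7 - 4*t^6 + 5*t^5 - 5*t^4 + 6*t^3 - 4*t^2 + 3*t - 1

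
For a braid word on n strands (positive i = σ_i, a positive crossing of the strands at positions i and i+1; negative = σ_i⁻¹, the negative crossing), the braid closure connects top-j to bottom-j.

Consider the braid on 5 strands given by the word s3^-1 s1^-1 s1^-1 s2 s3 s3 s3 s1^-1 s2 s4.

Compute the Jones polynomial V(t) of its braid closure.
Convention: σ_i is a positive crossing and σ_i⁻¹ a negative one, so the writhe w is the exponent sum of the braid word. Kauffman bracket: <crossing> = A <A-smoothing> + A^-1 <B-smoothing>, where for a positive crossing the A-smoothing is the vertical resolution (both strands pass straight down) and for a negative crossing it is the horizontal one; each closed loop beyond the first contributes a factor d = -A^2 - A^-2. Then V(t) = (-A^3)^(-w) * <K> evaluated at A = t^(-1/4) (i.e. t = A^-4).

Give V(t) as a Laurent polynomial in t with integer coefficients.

The presented braid s3^-1 s1^-1 s1^-1 s2 s3 s3 s3 s1^-1 s2 s4 on 5 strands reduces by inverse Markov moves (closure unchanged at each step):
  Destabilize: the word has the form β·s4 where s4 occurs only as the final letter (β ∈ B_4); drop it and the last strand → 4 strands.
Reduced to β = s3^-1 s1^-1 s1^-1 s2 s3 s3 s3 s1^-1 s2 on 4 strands, 9 crossings.
Compute on β:
Braid: s3^-1 s1^-1 s1^-1 s2 s3 s3 s3 s1^-1 s2 on 4 strands, 9 crossings.
Writhe w = (#positive) - (#negative) = 5 - 4 = 1.
Computing the Kauffman bracket via state sum. There are 2^9 = 512 states.
For each crossing: s=0 is the vertical smoothing, s=1 horizontal. Crossing k contributes A^(sign_k * (1 - 2*s_k)); loop factor d = -A^2 - A^-2.
Tabulate the states by total A-exponent and number of loops L (A-exp: L × count):
  A^9: L=4 ×1
  A^7: L=3 ×5, L=5 ×4
  A^5: L=2 ×10, L=4 ×23, L=6 ×3
  A^3: L=1 ×8, L=3 ×57, L=5 ×18, L=7 ×1
  A^1: L=2 ×70, L=4 ×50, L=6 ×6
  A^-1: L=1 ×33, L=3 ×75, L=5 ×18
  A^-3: L=2 ×51, L=4 ×32, L=6 ×1
  A^-5: L=3 ×32, L=5 ×4
  A^-7: L=4 ×9
  A^-9: L=5 ×1
Each group contributes A^e * Σ count * d^(L-1):
Powers of d = -A^2 - A^-2: d^2 = A^4 + 2 + A^-4; d^3 = -A^6 - 3*A^2 - 3*A^-2 - A^-6; d^4 = A^8 + 4*A^4 + 6 + 4*A^-4 + A^-8; d^5 = -A^10 - 5*A^6 - 10*A^2 - 10*A^-2 - 5*A^-6 - A^-10; d^6 = A^12 + 6*A^8 + 15*A^4 + 20 + 15*A^-4 + 6*A^-8 + A^-12.
  A^9 * (d^3) = -A^15 - 3*A^11 - 3*A^7 - A^3
  A^7 * (5*d^2 + 4*d^4) = 4*A^15 + 21*A^11 + 34*A^7 + 21*A^3 + 4*A^-1
  A^5 * (10*d + 23*d^3 + 3*d^5) = -3*A^15 - 38*A^11 - 109*A^7 - 109*A^3 - 38*A^-1 - 3*A^-5
  A^3 * (8 + 57*d^2 + 18*d^4 + d^6) = A^15 + 24*A^11 + 144*A^7 + 250*A^3 + 144*A^-1 + 24*A^-5 + A^-9
  A^1 * (70*d + 50*d^3 + 6*d^5) = -6*A^11 - 80*A^7 - 280*A^3 - 280*A^-1 - 80*A^-5 - 6*A^-9
  A^-1 * (33 + 75*d^2 + 18*d^4) = 18*A^7 + 147*A^3 + 291*A^-1 + 147*A^-5 + 18*A^-9
  A^-3 * (51*d + 32*d^3 + d^5) = -A^7 - 37*A^3 - 157*A^-1 - 157*A^-5 - 37*A^-9 - A^-13
  A^-5 * (32*d^2 + 4*d^4) = 4*A^3 + 48*A^-1 + 88*A^-5 + 48*A^-9 + 4*A^-13
  A^-7 * (9*d^3) = -9*A^-1 - 27*A^-5 - 27*A^-9 - 9*A^-13
  A^-9 * (d^4) = A^-1 + 4*A^-5 + 6*A^-9 + 4*A^-13 + A^-17
Summing the groups: <K> = A^15 - 2*A^11 + 3*A^7 - 5*A^3 + 4*A^-1 - 4*A^-5 + 3*A^-9 - 2*A^-13 + A^-17
Normalise by the writhe: (-A^3)^(-w) = (-A^3)^(-1) = -A^-3, so f(A) = -A^-3 * <K> = -A^12 + 2*A^8 - 3*A^4 + 5 - 4*A^-4 + 4*A^-8 - 3*A^-12 + 2*A^-16 - A^-20.
Substitute A = t^(-1/4), i.e. A^e → t^(-e/4): V(t) = -t^5 + 2*t^4 - 3*t^3 + 4*t^2 - 4*t + 5 - 3*t^-1 + 2*t^-2 - t^-3

Answer: -t^5 + 2*t^4 - 3*t^3 + 4*t^2 - 4*t + 5 - 3*t^-1 + 2*t^-2 - t^-3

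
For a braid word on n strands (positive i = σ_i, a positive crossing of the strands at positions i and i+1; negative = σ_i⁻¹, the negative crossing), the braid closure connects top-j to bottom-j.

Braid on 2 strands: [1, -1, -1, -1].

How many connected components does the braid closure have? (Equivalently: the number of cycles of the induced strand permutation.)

Track the strand permutation on 2 strands, starting from identity.
  step 1: s1 swaps positions 1,2 -> [2 1]
  step 2: s1^-1 swaps positions 1,2 -> [1 2]
  step 3: s1^-1 swaps positions 1,2 -> [2 1]
  step 4: s1^-1 swaps positions 1,2 -> [1 2]
Final permutation (position -> original strand): [1 2]
Closure components = cycle count of this permutation = 2.

Answer: 2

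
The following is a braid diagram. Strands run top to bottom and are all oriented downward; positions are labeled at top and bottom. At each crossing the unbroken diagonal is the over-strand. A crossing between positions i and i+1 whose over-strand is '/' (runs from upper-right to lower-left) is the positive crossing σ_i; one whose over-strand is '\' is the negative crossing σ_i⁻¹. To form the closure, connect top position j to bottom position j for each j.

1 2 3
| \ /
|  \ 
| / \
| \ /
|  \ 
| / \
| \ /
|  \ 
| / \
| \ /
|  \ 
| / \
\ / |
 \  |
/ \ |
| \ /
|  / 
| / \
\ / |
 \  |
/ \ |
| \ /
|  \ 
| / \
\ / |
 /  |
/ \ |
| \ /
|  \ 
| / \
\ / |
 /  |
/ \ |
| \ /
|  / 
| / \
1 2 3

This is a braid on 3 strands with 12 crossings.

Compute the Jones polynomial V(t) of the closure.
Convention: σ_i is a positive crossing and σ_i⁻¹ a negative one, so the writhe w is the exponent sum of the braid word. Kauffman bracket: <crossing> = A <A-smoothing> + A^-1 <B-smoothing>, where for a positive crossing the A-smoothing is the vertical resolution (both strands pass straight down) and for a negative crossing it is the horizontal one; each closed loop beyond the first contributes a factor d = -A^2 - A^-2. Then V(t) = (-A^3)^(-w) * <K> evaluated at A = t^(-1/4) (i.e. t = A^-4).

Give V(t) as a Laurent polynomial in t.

-1 + 3*t^-1 - 3*t^-2 + 5*t^-3 - 5*t^-4 + 4*t^-5 - 3*t^-6 + 2*t^-7 - t^-8

Derivation:
Reading the diagram top to bottom ('/'-over between positions i,i+1 = s_i, '\'-over = s_i^-1): braid word = s2^-1 s2^-1 s2^-1 s2^-1 s1^-1 s2 s1^-1 s2^-1 s1 s2^-1 s1 s2.
The presented braid s2^-1 s2^-1 s2^-1 s2^-1 s1^-1 s2 s1^-1 s2^-1 s1 s2^-1 s1 s2 on 3 strands reduces by inverse Markov moves (closure unchanged at each step):
  Deconjugate: the word is γ·β·γ⁻¹ with γ = s2^-1 (prefix) and γ⁻¹ = s2 (suffix); strip both.
Reduced to β = s2^-1 s2^-1 s2^-1 s1^-1 s2 s1^-1 s2^-1 s1 s2^-1 s1 on 3 strands, 10 crossings.
Compute on β:
Braid: s2^-1 s2^-1 s2^-1 s1^-1 s2 s1^-1 s2^-1 s1 s2^-1 s1 on 3 strands, 10 crossings.
Writhe w = (#positive) - (#negative) = 3 - 7 = -4.
State-sum expansion of <K>. There are 2^10 = 1024 states.
Each crossing splits two ways (0=vertical, 1=horizontal). The state's weight is A^(#A-smoothings - #B-smoothings) * d^(loops - 1).
Tabulate the states by total A-exponent and number of loops L (A-exp: L × count):
  A^10: L=6 ×1
  A^8: L=5 ×10
  A^6: L=4 ×41, L=6 ×4
  A^4: L=3 ×88, L=5 ×31, L=7 ×1
  A^2: L=2 ×102, L=4 ×99, L=6 ×9
  A^0: L=1 ×54, L=3 ×162, L=5 ×36
  A^-2: L=2 ×134, L=4 ×74, L=6 ×2
  A^-4: L=1 ×30, L=3 ×82, L=5 ×8
  A^-6: L=2 ×32, L=4 ×13
  A^-8: L=1 ×3, L=3 ×7
  A^-10: L=2 ×1
Each group contributes A^e * Σ count * d^(L-1):
Powers of d = -A^2 - A^-2: d^2 = A^4 + 2 + A^-4; d^3 = -A^6 - 3*A^2 - 3*A^-2 - A^-6; d^4 = A^8 + 4*A^4 + 6 + 4*A^-4 + A^-8; d^5 = -A^10 - 5*A^6 - 10*A^2 - 10*A^-2 - 5*A^-6 - A^-10; d^6 = A^12 + 6*A^8 + 15*A^4 + 20 + 15*A^-4 + 6*A^-8 + A^-12.
  A^10 * (d^5) = -A^20 - 5*A^16 - 10*A^12 - 10*A^8 - 5*A^4 - 1
  A^8 * (10*d^4) = 10*A^16 + 40*A^12 + 60*A^8 + 40*A^4 + 10
  A^6 * (41*d^3 + 4*d^5) = -4*A^16 - 61*A^12 - 163*A^8 - 163*A^4 - 61 - 4*A^-4
  A^4 * (88*d^2 + 31*d^4 + d^6) = A^16 + 37*A^12 + 227*A^8 + 382*A^4 + 227 + 37*A^-4 + A^-8
  A^2 * (102*d + 99*d^3 + 9*d^5) = -9*A^12 - 144*A^8 - 489*A^4 - 489 - 144*A^-4 - 9*A^-8
  A^0 * (54 + 162*d^2 + 36*d^4) = 36*A^8 + 306*A^4 + 594 + 306*A^-4 + 36*A^-8
  A^-2 * (134*d + 74*d^3 + 2*d^5) = -2*A^8 - 84*A^4 - 376 - 376*A^-4 - 84*A^-8 - 2*A^-12
  A^-4 * (30 + 82*d^2 + 8*d^4) = 8*A^4 + 114 + 242*A^-4 + 114*A^-8 + 8*A^-12
  A^-6 * (32*d + 13*d^3) = -13 - 71*A^-4 - 71*A^-8 - 13*A^-12
  A^-8 * (3 + 7*d^2) = 7*A^-4 + 17*A^-8 + 7*A^-12
  A^-10 * (d) = -A^-8 - A^-12
Summing the groups: <K> = -A^20 + 2*A^16 - 3*A^12 + 4*A^8 - 5*A^4 + 5 - 3*A^-4 + 3*A^-8 - A^-12
Normalise by the writhe: (-A^3)^(-w) = (-A^3)^(4) = A^12, so f(A) = A^12 * <K> = -A^32 + 2*A^28 - 3*A^24 + 4*A^20 - 5*A^16 + 5*A^12 - 3*A^8 + 3*A^4 - 1.
Substitute A = t^(-1/4), i.e. A^e → t^(-e/4): V(t) = -1 + 3*t^-1 - 3*t^-2 + 5*t^-3 - 5*t^-4 + 4*t^-5 - 3*t^-6 + 2*t^-7 - t^-8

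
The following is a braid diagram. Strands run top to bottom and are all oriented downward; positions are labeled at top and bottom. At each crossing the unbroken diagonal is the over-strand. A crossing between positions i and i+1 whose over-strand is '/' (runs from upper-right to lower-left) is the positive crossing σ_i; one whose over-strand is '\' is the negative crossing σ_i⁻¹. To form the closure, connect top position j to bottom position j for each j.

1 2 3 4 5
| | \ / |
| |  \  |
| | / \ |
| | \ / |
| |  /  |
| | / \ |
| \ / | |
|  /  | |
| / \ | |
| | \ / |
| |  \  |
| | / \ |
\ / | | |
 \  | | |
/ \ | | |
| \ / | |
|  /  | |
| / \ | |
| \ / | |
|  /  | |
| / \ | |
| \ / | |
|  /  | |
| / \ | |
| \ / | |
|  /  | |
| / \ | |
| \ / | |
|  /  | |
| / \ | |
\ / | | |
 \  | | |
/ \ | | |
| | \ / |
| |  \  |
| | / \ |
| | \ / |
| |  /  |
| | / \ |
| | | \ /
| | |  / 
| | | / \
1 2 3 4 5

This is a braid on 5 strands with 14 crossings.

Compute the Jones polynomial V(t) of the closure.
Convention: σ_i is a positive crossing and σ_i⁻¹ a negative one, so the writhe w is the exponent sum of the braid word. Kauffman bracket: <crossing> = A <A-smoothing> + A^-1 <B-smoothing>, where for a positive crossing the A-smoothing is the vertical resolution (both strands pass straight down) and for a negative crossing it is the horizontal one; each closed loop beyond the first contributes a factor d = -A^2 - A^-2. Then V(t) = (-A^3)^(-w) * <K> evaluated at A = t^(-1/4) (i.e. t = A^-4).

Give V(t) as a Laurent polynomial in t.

Reading the diagram top to bottom ('/'-over between positions i,i+1 = s_i, '\'-over = s_i^-1): braid word = s3^-1 s3 s2 s3^-1 s1^-1 s2 s2 s2 s2 s2 s1^-1 s3^-1 s3 s4.
The presented braid s3^-1 s3 s2 s3^-1 s1^-1 s2 s2 s2 s2 s2 s1^-1 s3^-1 s3 s4 on 5 strands reduces by inverse Markov moves (closure unchanged at each step):
  Destabilize: the word has the form β·s4 where s4 occurs only as the final letter (β ∈ B_4); drop it and the last strand → 4 strands.
  Deconjugate: the word is γ·β·γ⁻¹ with γ = s3^-1 s3 (prefix) and γ⁻¹ = s3^-1 s3 (suffix); strip both.
Reduced to β = s2 s3^-1 s1^-1 s2 s2 s2 s2 s2 s1^-1 on 4 strands, 9 crossings.
Compute on β:
Braid: s2 s3^-1 s1^-1 s2 s2 s2 s2 s2 s1^-1 on 4 strands, 9 crossings.
Writhe w = (#positive) - (#negative) = 6 - 3 = 3.
Enumerate smoothing states for the bracket polynomial. There are 2^9 = 512 states.
Smooth each crossing (0=||, 1=⌣⌢); contribution A^(Σ sign_k(1-2s_k)) * d^(L-1).
Tabulate the states by total A-exponent and number of loops L (A-exp: L × count):
  A^9: L=3 ×1
  A^7: L=2 ×8, L=4 ×1
  A^5: L=1 ×17, L=3 ×19
  A^3: L=2 ×63, L=4 ×21
  A^1: L=3 ×111, L=5 ×15
  A^-1: L=4 ×120, L=6 ×6
  A^-3: L=5 ×83, L=7 ×1
  A^-5: L=6 ×36
  A^-7: L=7 ×9
  A^-9: L=8 ×1
Each group contributes A^e * Σ count * d^(L-1):
Powers of d = -A^2 - A^-2: d^2 = A^4 + 2 + A^-4; d^3 = -A^6 - 3*A^2 - 3*A^-2 - A^-6; d^4 = A^8 + 4*A^4 + 6 + 4*A^-4 + A^-8; d^5 = -A^10 - 5*A^6 - 10*A^2 - 10*A^-2 - 5*A^-6 - A^-10; d^6 = A^12 + 6*A^8 + 15*A^4 + 20 + 15*A^-4 + 6*A^-8 + A^-12; d^7 = -A^14 - 7*A^10 - 21*A^6 - 35*A^2 - 35*A^-2 - 21*A^-6 - 7*A^-10 - A^-14.
  A^9 * (d^2) = A^13 + 2*A^9 + A^5
  A^7 * (8*d + d^3) = -A^13 - 11*A^9 - 11*A^5 - A
  A^5 * (17 + 19*d^2) = 19*A^9 + 55*A^5 + 19*A
  A^3 * (63*d + 21*d^3) = -21*A^9 - 126*A^5 - 126*A - 21*A^-3
  A^1 * (111*d^2 + 15*d^4) = 15*A^9 + 171*A^5 + 312*A + 171*A^-3 + 15*A^-7
  A^-1 * (120*d^3 + 6*d^5) = -6*A^9 - 150*A^5 - 420*A - 420*A^-3 - 150*A^-7 - 6*A^-11
  A^-3 * (83*d^4 + d^6) = A^9 + 89*A^5 + 347*A + 518*A^-3 + 347*A^-7 + 89*A^-11 + A^-15
  A^-5 * (36*d^5) = -36*A^5 - 180*A - 360*A^-3 - 360*A^-7 - 180*A^-11 - 36*A^-15
  A^-7 * (9*d^6) = 9*A^5 + 54*A + 135*A^-3 + 180*A^-7 + 135*A^-11 + 54*A^-15 + 9*A^-19
  A^-9 * (d^7) = -A^5 - 7*A - 21*A^-3 - 35*A^-7 - 35*A^-11 - 21*A^-15 - 7*A^-19 - A^-23
Summing the groups: <K> = -A^9 + A^5 - 2*A + 2*A^-3 - 3*A^-7 + 3*A^-11 - 2*A^-15 + 2*A^-19 - A^-23
Normalise by the writhe: (-A^3)^(-w) = (-A^3)^(-3) = -A^-9, so f(A) = -A^-9 * <K> = 1 - A^-4 + 2*A^-8 - 2*A^-12 + 3*A^-16 - 3*A^-20 + 2*A^-24 - 2*A^-28 + A^-32.
Substitute A = t^(-1/4), i.e. A^e → t^(-e/4): V(t) = t^8 - 2*t^7 + 2*t^6 - 3*t^5 + 3*t^4 - 2*t^3 + 2*t^2 - t + 1

Answer: t^8 - 2*t^7 + 2*t^6 - 3*t^5 + 3*t^4 - 2*t^3 + 2*t^2 - t + 1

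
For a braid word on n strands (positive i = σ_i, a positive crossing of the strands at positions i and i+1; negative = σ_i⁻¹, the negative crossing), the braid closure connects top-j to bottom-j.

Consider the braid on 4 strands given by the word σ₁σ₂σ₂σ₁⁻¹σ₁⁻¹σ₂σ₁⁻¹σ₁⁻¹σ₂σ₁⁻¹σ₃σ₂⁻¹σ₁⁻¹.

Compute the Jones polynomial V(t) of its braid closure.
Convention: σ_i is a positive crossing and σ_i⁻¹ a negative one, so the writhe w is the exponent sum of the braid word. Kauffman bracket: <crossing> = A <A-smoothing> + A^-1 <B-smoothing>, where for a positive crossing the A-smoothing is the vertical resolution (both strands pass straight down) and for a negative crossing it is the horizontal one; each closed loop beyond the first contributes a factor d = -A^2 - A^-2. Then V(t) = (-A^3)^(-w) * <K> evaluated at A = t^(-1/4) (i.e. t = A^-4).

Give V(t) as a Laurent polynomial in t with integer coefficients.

-t^2 + 3*t - 4 + 6*t^-1 - 6*t^-2 + 6*t^-3 - 5*t^-4 + 3*t^-5 - t^-6

Derivation:
The presented braid s1 s2 s2 s1^-1 s1^-1 s2 s1^-1 s1^-1 s2 s1^-1 s3 s2^-1 s1^-1 on 4 strands reduces by inverse Markov moves (closure unchanged at each step):
  Deconjugate: the word is γ·β·γ⁻¹ with γ = s1 (prefix) and γ⁻¹ = s1^-1 (suffix); strip both.
  Deconjugate: the word is γ·β·γ⁻¹ with γ = s2 (prefix) and γ⁻¹ = s2^-1 (suffix); strip both.
  Destabilize: the word has the form β·s3 where s3 occurs only as the final letter (β ∈ B_3); drop it and the last strand → 3 strands.
Reduced to β = s2 s1^-1 s1^-1 s2 s1^-1 s1^-1 s2 s1^-1 on 3 strands, 8 crossings.
Compute on β:
Braid: s2 s1^-1 s1^-1 s2 s1^-1 s1^-1 s2 s1^-1 on 3 strands, 8 crossings.
Writhe w = (#positive) - (#negative) = 3 - 5 = -2.
Enumerate smoothing states for the bracket polynomial. There are 2^8 = 256 states.
Smooth each crossing (0=||, 1=⌣⌢); contribution A^(Σ sign_k(1-2s_k)) * d^(L-1).
Tabulate the states by total A-exponent and number of loops L (A-exp: L × count):
  A^8: L=6 ×1
  A^6: L=5 ×8
  A^4: L=4 ×28
  A^2: L=3 ×55, L=5 ×1
  A^0: L=2 ×63, L=4 ×7
  A^-2: L=1 ×35, L=3 ×21
  A^-4: L=2 ×26, L=4 ×2
  A^-6: L=3 ×8
  A^-8: L=4 ×1
Each group contributes A^e * Σ count * d^(L-1):
Powers of d = -A^2 - A^-2: d^2 = A^4 + 2 + A^-4; d^3 = -A^6 - 3*A^2 - 3*A^-2 - A^-6; d^4 = A^8 + 4*A^4 + 6 + 4*A^-4 + A^-8; d^5 = -A^10 - 5*A^6 - 10*A^2 - 10*A^-2 - 5*A^-6 - A^-10.
  A^8 * (d^5) = -A^18 - 5*A^14 - 10*A^10 - 10*A^6 - 5*A^2 - A^-2
  A^6 * (8*d^4) = 8*A^14 + 32*A^10 + 48*A^6 + 32*A^2 + 8*A^-2
  A^4 * (28*d^3) = -28*A^10 - 84*A^6 - 84*A^2 - 28*A^-2
  A^2 * (55*d^2 + d^4) = A^10 + 59*A^6 + 116*A^2 + 59*A^-2 + A^-6
  A^0 * (63*d + 7*d^3) = -7*A^6 - 84*A^2 - 84*A^-2 - 7*A^-6
  A^-2 * (35 + 21*d^2) = 21*A^2 + 77*A^-2 + 21*A^-6
  A^-4 * (26*d + 2*d^3) = -2*A^2 - 32*A^-2 - 32*A^-6 - 2*A^-10
  A^-6 * (8*d^2) = 8*A^-2 + 16*A^-6 + 8*A^-10
  A^-8 * (d^3) = -A^-2 - 3*A^-6 - 3*A^-10 - A^-14
Summing the groups: <K> = -A^18 + 3*A^14 - 5*A^10 + 6*A^6 - 6*A^2 + 6*A^-2 - 4*A^-6 + 3*A^-10 - A^-14
Normalise by the writhe: (-A^3)^(-w) = (-A^3)^(2) = A^6, so f(A) = A^6 * <K> = -A^24 + 3*A^20 - 5*A^16 + 6*A^12 - 6*A^8 + 6*A^4 - 4 + 3*A^-4 - A^-8.
Substitute A = t^(-1/4), i.e. A^e → t^(-e/4): V(t) = -t^2 + 3*t - 4 + 6*t^-1 - 6*t^-2 + 6*t^-3 - 5*t^-4 + 3*t^-5 - t^-6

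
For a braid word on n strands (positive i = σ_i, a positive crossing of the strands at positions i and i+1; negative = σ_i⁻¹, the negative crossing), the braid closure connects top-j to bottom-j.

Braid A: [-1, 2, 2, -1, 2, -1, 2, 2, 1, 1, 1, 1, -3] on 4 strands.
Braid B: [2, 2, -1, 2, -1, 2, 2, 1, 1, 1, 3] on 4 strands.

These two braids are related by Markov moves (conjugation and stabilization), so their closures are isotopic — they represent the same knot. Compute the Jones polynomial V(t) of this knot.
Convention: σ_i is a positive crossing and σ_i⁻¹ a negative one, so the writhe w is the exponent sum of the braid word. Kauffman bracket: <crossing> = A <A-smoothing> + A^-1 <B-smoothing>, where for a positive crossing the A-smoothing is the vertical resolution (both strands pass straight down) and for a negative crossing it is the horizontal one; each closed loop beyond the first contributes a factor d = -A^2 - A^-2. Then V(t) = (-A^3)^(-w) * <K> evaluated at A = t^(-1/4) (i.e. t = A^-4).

Markov-equivalent braids have isotopic closures, hence identical knot invariants. Strip the Markov moves from each word to reach a common short braid β, then compute V(t) once on β.
Braid A: s1^-1 s2 s2 s1^-1 s2 s1^-1 s2 s2 s1 s1 s1 s1 s3^-1 on 4 strands reduces by inverse Markov moves (closure unchanged at each step):
  Destabilize: the word has the form β·s3^-1 where s3^-1 occurs only as the final letter (β ∈ B_3); drop it and the last strand → 3 strands.
  Deconjugate: the word is γ·β·γ⁻¹ with γ = s1^-1 (prefix) and γ⁻¹ = s1 (suffix); strip both.
Reduced to β = s2 s2 s1^-1 s2 s1^-1 s2 s2 s1 s1 s1 on 3 strands, 10 crossings.
Braid B: s2 s2 s1^-1 s2 s1^-1 s2 s2 s1 s1 s1 s3 on 4 strands reduces by inverse Markov moves (closure unchanged at each step):
  Destabilize: the word has the form β·s3 where s3 occurs only as the final letter (β ∈ B_3); drop it and the last strand → 3 strands.
Reduced to β = s2 s2 s1^-1 s2 s1^-1 s2 s2 s1 s1 s1 on 3 strands, 10 crossings.
Both give the same β = s2 s2 s1^-1 s2 s1^-1 s2 s2 s1 s1 s1 on 3 strands, so one state sum suffices:
Braid: s2 s2 s1^-1 s2 s1^-1 s2 s2 s1 s1 s1 on 3 strands, 10 crossings.
Writhe w = (#positive) - (#negative) = 8 - 2 = 6.
Computing the Kauffman bracket via state sum. There are 2^10 = 1024 states.
Smooth each crossing (0=||, 1=⌣⌢); contribution A^(Σ sign_k(1-2s_k)) * d^(L-1).
Tabulate the states by total A-exponent and number of loops L (A-exp: L × count):
  A^10: L=3 ×1
  A^8: L=2 ×7, L=4 ×3
  A^6: L=1 ×14, L=3 ×28, L=5 ×3
  A^4: L=2 ×88, L=4 ×31, L=6 ×1
  A^2: L=1 ×63, L=3 ×133, L=5 ×14
  A^0: L=2 ×159, L=4 ×91, L=6 ×2
  A^-2: L=3 ×180, L=5 ×30
  A^-4: L=4 ×116, L=6 ×4
  A^-6: L=5 ×45
  A^-8: L=6 ×10
  A^-10: L=7 ×1
Each group contributes A^e * Σ count * d^(L-1):
Powers of d = -A^2 - A^-2: d^2 = A^4 + 2 + A^-4; d^3 = -A^6 - 3*A^2 - 3*A^-2 - A^-6; d^4 = A^8 + 4*A^4 + 6 + 4*A^-4 + A^-8; d^5 = -A^10 - 5*A^6 - 10*A^2 - 10*A^-2 - 5*A^-6 - A^-10; d^6 = A^12 + 6*A^8 + 15*A^4 + 20 + 15*A^-4 + 6*A^-8 + A^-12.
  A^10 * (d^2) = A^14 + 2*A^10 + A^6
  A^8 * (7*d + 3*d^3) = -3*A^14 - 16*A^10 - 16*A^6 - 3*A^2
  A^6 * (14 + 28*d^2 + 3*d^4) = 3*A^14 + 40*A^10 + 88*A^6 + 40*A^2 + 3*A^-2
  A^4 * (88*d + 31*d^3 + d^5) = -A^14 - 36*A^10 - 191*A^6 - 191*A^2 - 36*A^-2 - A^-6
  A^2 * (63 + 133*d^2 + 14*d^4) = 14*A^10 + 189*A^6 + 413*A^2 + 189*A^-2 + 14*A^-6
  A^0 * (159*d + 91*d^3 + 2*d^5) = -2*A^10 - 101*A^6 - 452*A^2 - 452*A^-2 - 101*A^-6 - 2*A^-10
  A^-2 * (180*d^2 + 30*d^4) = 30*A^6 + 300*A^2 + 540*A^-2 + 300*A^-6 + 30*A^-10
  A^-4 * (116*d^3 + 4*d^5) = -4*A^6 - 136*A^2 - 388*A^-2 - 388*A^-6 - 136*A^-10 - 4*A^-14
  A^-6 * (45*d^4) = 45*A^2 + 180*A^-2 + 270*A^-6 + 180*A^-10 + 45*A^-14
  A^-8 * (10*d^5) = -10*A^2 - 50*A^-2 - 100*A^-6 - 100*A^-10 - 50*A^-14 - 10*A^-18
  A^-10 * (d^6) = A^2 + 6*A^-2 + 15*A^-6 + 20*A^-10 + 15*A^-14 + 6*A^-18 + A^-22
Summing the groups: <K> = 2*A^10 - 4*A^6 + 7*A^2 - 8*A^-2 + 9*A^-6 - 8*A^-10 + 6*A^-14 - 4*A^-18 + A^-22
Normalise by the writhe: (-A^3)^(-w) = (-A^3)^(-6) = A^-18, so f(A) = A^-18 * <K> = 2*A^-8 - 4*A^-12 + 7*A^-16 - 8*A^-20 + 9*A^-24 - 8*A^-28 + 6*A^-32 - 4*A^-36 + A^-40.
Substitute A = t^(-1/4), i.e. A^e → t^(-e/4): V(t) = t^10 - 4*t^9 + 6*t^8 - 8*t^7 + 9*t^6 - 8*t^5 + 7*t^4 - 4*t^3 + 2*t^2

Answer: t^10 - 4*t^9 + 6*t^8 - 8*t^7 + 9*t^6 - 8*t^5 + 7*t^4 - 4*t^3 + 2*t^2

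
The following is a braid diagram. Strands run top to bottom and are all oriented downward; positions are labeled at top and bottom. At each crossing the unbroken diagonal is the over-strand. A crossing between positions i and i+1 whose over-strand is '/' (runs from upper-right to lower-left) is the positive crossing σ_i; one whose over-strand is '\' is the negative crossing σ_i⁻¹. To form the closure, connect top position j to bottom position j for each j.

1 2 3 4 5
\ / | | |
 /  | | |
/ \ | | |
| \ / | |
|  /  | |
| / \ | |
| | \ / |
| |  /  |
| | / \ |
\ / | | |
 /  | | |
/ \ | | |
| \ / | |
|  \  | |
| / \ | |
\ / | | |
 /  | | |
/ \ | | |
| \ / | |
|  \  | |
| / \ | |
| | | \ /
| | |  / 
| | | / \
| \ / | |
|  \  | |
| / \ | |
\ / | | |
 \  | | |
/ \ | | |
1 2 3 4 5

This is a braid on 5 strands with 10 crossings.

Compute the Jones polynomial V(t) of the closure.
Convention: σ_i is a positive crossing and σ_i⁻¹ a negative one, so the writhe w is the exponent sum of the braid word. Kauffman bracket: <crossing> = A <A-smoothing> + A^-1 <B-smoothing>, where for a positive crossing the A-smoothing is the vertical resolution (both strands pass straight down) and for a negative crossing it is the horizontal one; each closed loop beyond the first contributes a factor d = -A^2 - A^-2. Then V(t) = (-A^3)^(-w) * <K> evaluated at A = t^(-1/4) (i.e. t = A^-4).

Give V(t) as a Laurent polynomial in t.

Reading the diagram top to bottom ('/'-over between positions i,i+1 = s_i, '\'-over = s_i^-1): braid word = s1 s2 s3 s1 s2^-1 s1 s2^-1 s4 s2^-1 s1^-1.
The presented braid s1 s2 s3 s1 s2^-1 s1 s2^-1 s4 s2^-1 s1^-1 on 5 strands reduces by inverse Markov moves (closure unchanged at each step):
  Deconjugate: the word is γ·β·γ⁻¹ with γ = s1 s2 (prefix) and γ⁻¹ = s2^-1 s1^-1 (suffix); strip both.
  Destabilize: the word has the form β·s4 where s4 occurs only as the final letter (β ∈ B_4); drop it and the last strand → 4 strands.
Reduced to β = s3 s1 s2^-1 s1 s2^-1 on 4 strands, 5 crossings.
Compute on β:
Braid: s3 s1 s2^-1 s1 s2^-1 on 4 strands, 5 crossings.
Writhe w = (#positive) - (#negative) = 3 - 2 = 1.
Enumerate smoothing states for the bracket polynomial. There are 2^5 = 32 states.
Each crossing splits two ways (0=vertical, 1=horizontal). The state's weight is A^(#A-smoothings - #B-smoothings) * d^(loops - 1).
  state 00000: A-exp=+1, loops=4, term = A^1 * d^3
  state 00001: A-exp=+3, loops=3, term = A^3 * d^2
  state 00010: A-exp=-1, loops=3, term = A^-1 * d^2
  state 00011: A-exp=+1, loops=2, term = A^1 * d^1
  state 00100: A-exp=+3, loops=3, term = A^3 * d^2
  state 00101: A-exp=+5, loops=4, term = A^5 * d^3
  state 00110: A-exp=+1, loops=2, term = A^1 * d^1
  state 00111: A-exp=+3, loops=3, term = A^3 * d^2
  state 01000: A-exp=-1, loops=3, term = A^-1 * d^2
  state 01001: A-exp=+1, loops=2, term = A^1 * d^1
  state 01010: A-exp=-3, loops=4, term = A^-3 * d^3
  state 01011: A-exp=-1, loops=3, term = A^-1 * d^2
  state 01100: A-exp=+1, loops=2, term = A^1 * d^1
  state 01101: A-exp=+3, loops=3, term = A^3 * d^2
  state 01110: A-exp=-1, loops=3, term = A^-1 * d^2
  state 01111: A-exp=+1, loops=2, term = A^1 * d^1
  state 10000: A-exp=-1, loops=3, term = A^-1 * d^2
  state 10001: A-exp=+1, loops=2, term = A^1 * d^1
  state 10010: A-exp=-3, loops=2, term = A^-3 * d^1
  state 10011: A-exp=-1, loops=1, term = A^-1 * d^0
  state 10100: A-exp=+1, loops=2, term = A^1 * d^1
  state 10101: A-exp=+3, loops=3, term = A^3 * d^2
  state 10110: A-exp=-1, loops=1, term = A^-1 * d^0
  state 10111: A-exp=+1, loops=2, term = A^1 * d^1
  state 11000: A-exp=-3, loops=2, term = A^-3 * d^1
  state 11001: A-exp=-1, loops=1, term = A^-1 * d^0
  state 11010: A-exp=-5, loops=3, term = A^-5 * d^2
  state 11011: A-exp=-3, loops=2, term = A^-3 * d^1
  state 11100: A-exp=-1, loops=1, term = A^-1 * d^0
  state 11101: A-exp=+1, loops=2, term = A^1 * d^1
  state 11110: A-exp=-3, loops=2, term = A^-3 * d^1
  state 11111: A-exp=-1, loops=1, term = A^-1 * d^0
Collect the terms by A-exponent (count of states per loop number):
Powers of d = -A^2 - A^-2: d^2 = A^4 + 2 + A^-4; d^3 = -A^6 - 3*A^2 - 3*A^-2 - A^-6.
  A^5 * (d^3) = -A^11 - 3*A^7 - 3*A^3 - A^-1
  A^3 * (5*d^2) = 5*A^7 + 10*A^3 + 5*A^-1
  A^1 * (9*d + d^3) = -A^7 - 12*A^3 - 12*A^-1 - A^-5
  A^-1 * (5 + 5*d^2) = 5*A^3 + 15*A^-1 + 5*A^-5
  A^-3 * (4*d + d^3) = -A^3 - 7*A^-1 - 7*A^-5 - A^-9
  A^-5 * (d^2) = A^-1 + 2*A^-5 + A^-9
Summing the groups: <K> = -A^11 + A^7 - A^3 + A^-1 - A^-5
Normalise by the writhe: (-A^3)^(-w) = (-A^3)^(-1) = -A^-3, so f(A) = -A^-3 * <K> = A^8 - A^4 + 1 - A^-4 + A^-8.
Substitute A = t^(-1/4), i.e. A^e → t^(-e/4): V(t) = t^2 - t + 1 - t^-1 + t^-2

Answer: t^2 - t + 1 - t^-1 + t^-2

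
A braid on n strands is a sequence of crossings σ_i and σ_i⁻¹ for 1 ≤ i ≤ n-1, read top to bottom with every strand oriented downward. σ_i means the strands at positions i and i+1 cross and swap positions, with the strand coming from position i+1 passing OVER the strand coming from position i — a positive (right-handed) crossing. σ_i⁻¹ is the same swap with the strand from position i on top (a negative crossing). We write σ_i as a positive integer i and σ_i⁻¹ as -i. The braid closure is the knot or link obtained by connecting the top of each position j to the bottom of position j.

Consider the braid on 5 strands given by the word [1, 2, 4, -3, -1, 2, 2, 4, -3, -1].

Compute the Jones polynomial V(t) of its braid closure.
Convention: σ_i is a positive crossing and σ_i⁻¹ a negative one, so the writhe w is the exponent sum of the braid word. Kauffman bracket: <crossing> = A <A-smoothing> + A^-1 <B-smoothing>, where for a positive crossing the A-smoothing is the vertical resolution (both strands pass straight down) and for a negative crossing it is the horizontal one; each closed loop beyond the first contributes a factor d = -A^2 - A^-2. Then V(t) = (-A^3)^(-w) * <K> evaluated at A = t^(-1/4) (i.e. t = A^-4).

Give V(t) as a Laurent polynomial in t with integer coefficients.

The presented braid s1 s2 s4 s3^-1 s1^-1 s2 s2 s4 s3^-1 s1^-1 on 5 strands reduces by inverse Markov moves (closure unchanged at each step):
  Deconjugate: the word is γ·β·γ⁻¹ with γ = s1 (prefix) and γ⁻¹ = s1^-1 (suffix); strip both.
Reduced to β = s2 s4 s3^-1 s1^-1 s2 s2 s4 s3^-1 on 5 strands, 8 crossings.
Compute on β:
Braid: s2 s4 s3^-1 s1^-1 s2 s2 s4 s3^-1 on 5 strands, 8 crossings.
Writhe w = (#positive) - (#negative) = 5 - 3 = 2.
State-sum expansion of <K>. There are 2^8 = 256 states.
For each crossing: s=0 is the vertical smoothing, s=1 horizontal. Crossing k contributes A^(sign_k * (1 - 2*s_k)); loop factor d = -A^2 - A^-2.
Tabulate the states by total A-exponent and number of loops L (A-exp: L × count):
  A^8: L=4 ×1
  A^6: L=3 ×7, L=5 ×1
  A^4: L=2 ×19, L=4 ×9
  A^2: L=1 ×19, L=3 ×35, L=5 ×2
  A^0: L=2 ×48, L=4 ×22
  A^-2: L=3 ×49, L=5 ×7
  A^-4: L=4 ×27, L=6 ×1
  A^-6: L=5 ×8
  A^-8: L=6 ×1
Each group contributes A^e * Σ count * d^(L-1):
Powers of d = -A^2 - A^-2: d^2 = A^4 + 2 + A^-4; d^3 = -A^6 - 3*A^2 - 3*A^-2 - A^-6; d^4 = A^8 + 4*A^4 + 6 + 4*A^-4 + A^-8; d^5 = -A^10 - 5*A^6 - 10*A^2 - 10*A^-2 - 5*A^-6 - A^-10.
  A^8 * (d^3) = -A^14 - 3*A^10 - 3*A^6 - A^2
  A^6 * (7*d^2 + d^4) = A^14 + 11*A^10 + 20*A^6 + 11*A^2 + A^-2
  A^4 * (19*d + 9*d^3) = -9*A^10 - 46*A^6 - 46*A^2 - 9*A^-2
  A^2 * (19 + 35*d^2 + 2*d^4) = 2*A^10 + 43*A^6 + 101*A^2 + 43*A^-2 + 2*A^-6
  A^0 * (48*d + 22*d^3) = -22*A^6 - 114*A^2 - 114*A^-2 - 22*A^-6
  A^-2 * (49*d^2 + 7*d^4) = 7*A^6 + 77*A^2 + 140*A^-2 + 77*A^-6 + 7*A^-10
  A^-4 * (27*d^3 + d^5) = -A^6 - 32*A^2 - 91*A^-2 - 91*A^-6 - 32*A^-10 - A^-14
  A^-6 * (8*d^4) = 8*A^2 + 32*A^-2 + 48*A^-6 + 32*A^-10 + 8*A^-14
  A^-8 * (d^5) = -A^2 - 5*A^-2 - 10*A^-6 - 10*A^-10 - 5*A^-14 - A^-18
Summing the groups: <K> = A^10 - 2*A^6 + 3*A^2 - 3*A^-2 + 4*A^-6 - 3*A^-10 + 2*A^-14 - A^-18
Normalise by the writhe: (-A^3)^(-w) = (-A^3)^(-2) = A^-6, so f(A) = A^-6 * <K> = A^4 - 2 + 3*A^-4 - 3*A^-8 + 4*A^-12 - 3*A^-16 + 2*A^-20 - A^-24.
Substitute A = t^(-1/4), i.e. A^e → t^(-e/4): V(t) = -t^6 + 2*t^5 - 3*t^4 + 4*t^3 - 3*t^2 + 3*t - 2 + t^-1

Answer: -t^6 + 2*t^5 - 3*t^4 + 4*t^3 - 3*t^2 + 3*t - 2 + t^-1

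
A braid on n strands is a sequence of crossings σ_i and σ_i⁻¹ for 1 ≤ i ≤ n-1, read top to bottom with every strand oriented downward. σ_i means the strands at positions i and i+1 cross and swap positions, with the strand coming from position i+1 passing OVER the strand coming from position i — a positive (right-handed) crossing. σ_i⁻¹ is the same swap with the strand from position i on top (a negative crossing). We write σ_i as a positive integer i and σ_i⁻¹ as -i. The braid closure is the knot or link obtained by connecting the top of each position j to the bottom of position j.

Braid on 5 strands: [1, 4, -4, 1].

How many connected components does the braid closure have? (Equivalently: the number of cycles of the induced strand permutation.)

5

Derivation:
Track the strand permutation on 5 strands, starting from identity.
  step 1: s1 swaps positions 1,2 -> [2 1 3 4 5]
  step 2: s4 swaps positions 4,5 -> [2 1 3 5 4]
  step 3: s4^-1 swaps positions 4,5 -> [2 1 3 4 5]
  step 4: s1 swaps positions 1,2 -> [1 2 3 4 5]
Final permutation (position -> original strand): [1 2 3 4 5]
Closure components = cycle count of this permutation = 5.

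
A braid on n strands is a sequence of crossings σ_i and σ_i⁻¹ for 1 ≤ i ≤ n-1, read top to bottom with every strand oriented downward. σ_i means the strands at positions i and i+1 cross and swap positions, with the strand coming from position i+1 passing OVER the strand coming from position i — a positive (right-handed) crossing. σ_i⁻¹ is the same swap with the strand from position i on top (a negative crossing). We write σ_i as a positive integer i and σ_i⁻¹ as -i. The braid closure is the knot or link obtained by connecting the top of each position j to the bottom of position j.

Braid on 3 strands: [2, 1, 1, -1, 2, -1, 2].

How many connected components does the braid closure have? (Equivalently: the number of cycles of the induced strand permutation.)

Track the strand permutation on 3 strands, starting from identity.
  step 1: s2 swaps positions 2,3 -> [1 3 2]
  step 2: s1 swaps positions 1,2 -> [3 1 2]
  step 3: s1 swaps positions 1,2 -> [1 3 2]
  step 4: s1^-1 swaps positions 1,2 -> [3 1 2]
  step 5: s2 swaps positions 2,3 -> [3 2 1]
  step 6: s1^-1 swaps positions 1,2 -> [2 3 1]
  step 7: s2 swaps positions 2,3 -> [2 1 3]
Final permutation (position -> original strand): [2 1 3]
Closure components = cycle count of this permutation = 2.

Answer: 2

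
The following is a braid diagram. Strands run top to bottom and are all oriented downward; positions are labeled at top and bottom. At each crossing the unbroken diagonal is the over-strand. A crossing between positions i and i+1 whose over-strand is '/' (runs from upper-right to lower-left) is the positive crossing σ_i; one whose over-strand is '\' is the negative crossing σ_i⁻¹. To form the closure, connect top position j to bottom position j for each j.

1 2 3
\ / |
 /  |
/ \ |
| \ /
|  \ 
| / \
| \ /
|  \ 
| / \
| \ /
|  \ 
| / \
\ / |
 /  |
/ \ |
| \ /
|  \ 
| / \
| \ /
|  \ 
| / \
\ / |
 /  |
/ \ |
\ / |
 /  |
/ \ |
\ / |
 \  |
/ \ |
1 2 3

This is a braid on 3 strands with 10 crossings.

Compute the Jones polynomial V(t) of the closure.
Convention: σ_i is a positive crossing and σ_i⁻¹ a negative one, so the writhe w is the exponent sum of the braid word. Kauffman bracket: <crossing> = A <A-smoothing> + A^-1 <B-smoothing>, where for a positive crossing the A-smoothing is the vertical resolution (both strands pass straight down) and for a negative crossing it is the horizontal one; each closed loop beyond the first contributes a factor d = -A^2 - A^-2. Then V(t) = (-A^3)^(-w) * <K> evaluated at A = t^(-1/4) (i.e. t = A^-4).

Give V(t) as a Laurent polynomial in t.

Reading the diagram top to bottom ('/'-over between positions i,i+1 = s_i, '\'-over = s_i^-1): braid word = s1 s2^-1 s2^-1 s2^-1 s1 s2^-1 s2^-1 s1 s1 s1^-1.
The presented braid s1 s2^-1 s2^-1 s2^-1 s1 s2^-1 s2^-1 s1 s1 s1^-1 on 3 strands reduces by inverse Markov moves (closure unchanged at each step):
  Deconjugate: the word is γ·β·γ⁻¹ with γ = s1 (prefix) and γ⁻¹ = s1^-1 (suffix); strip both.
Reduced to β = s2^-1 s2^-1 s2^-1 s1 s2^-1 s2^-1 s1 s1 on 3 strands, 8 crossings.
Compute on β:
Braid: s2^-1 s2^-1 s2^-1 s1 s2^-1 s2^-1 s1 s1 on 3 strands, 8 crossings.
Writhe w = (#positive) - (#negative) = 3 - 5 = -2.
Enumerate smoothing states for the bracket polynomial. There are 2^8 = 256 states.
Smooth each crossing (0=||, 1=⌣⌢); contribution A^(Σ sign_k(1-2s_k)) * d^(L-1).
Tabulate the states by total A-exponent and number of loops L (A-exp: L × count):
  A^8: L=6 ×1
  A^6: L=5 ×8
  A^4: L=4 ×27, L=6 ×1
  A^2: L=3 ×50, L=5 ×6
  A^0: L=2 ×53, L=4 ×17
  A^-2: L=1 ×27, L=3 ×28, L=5 ×1
  A^-4: L=2 ×24, L=4 ×4
  A^-6: L=3 ×8
  A^-8: L=4 ×1
Each group contributes A^e * Σ count * d^(L-1):
Powers of d = -A^2 - A^-2: d^2 = A^4 + 2 + A^-4; d^3 = -A^6 - 3*A^2 - 3*A^-2 - A^-6; d^4 = A^8 + 4*A^4 + 6 + 4*A^-4 + A^-8; d^5 = -A^10 - 5*A^6 - 10*A^2 - 10*A^-2 - 5*A^-6 - A^-10.
  A^8 * (d^5) = -A^18 - 5*A^14 - 10*A^10 - 10*A^6 - 5*A^2 - A^-2
  A^6 * (8*d^4) = 8*A^14 + 32*A^10 + 48*A^6 + 32*A^2 + 8*A^-2
  A^4 * (27*d^3 + d^5) = -A^14 - 32*A^10 - 91*A^6 - 91*A^2 - 32*A^-2 - A^-6
  A^2 * (50*d^2 + 6*d^4) = 6*A^10 + 74*A^6 + 136*A^2 + 74*A^-2 + 6*A^-6
  A^0 * (53*d + 17*d^3) = -17*A^6 - 104*A^2 - 104*A^-2 - 17*A^-6
  A^-2 * (27 + 28*d^2 + d^4) = A^6 + 32*A^2 + 89*A^-2 + 32*A^-6 + A^-10
  A^-4 * (24*d + 4*d^3) = -4*A^2 - 36*A^-2 - 36*A^-6 - 4*A^-10
  A^-6 * (8*d^2) = 8*A^-2 + 16*A^-6 + 8*A^-10
  A^-8 * (d^3) = -A^-2 - 3*A^-6 - 3*A^-10 - A^-14
Summing the groups: <K> = -A^18 + 2*A^14 - 4*A^10 + 5*A^6 - 4*A^2 + 5*A^-2 - 3*A^-6 + 2*A^-10 - A^-14
Normalise by the writhe: (-A^3)^(-w) = (-A^3)^(2) = A^6, so f(A) = A^6 * <K> = -A^24 + 2*A^20 - 4*A^16 + 5*A^12 - 4*A^8 + 5*A^4 - 3 + 2*A^-4 - A^-8.
Substitute A = t^(-1/4), i.e. A^e → t^(-e/4): V(t) = -t^2 + 2*t - 3 + 5*t^-1 - 4*t^-2 + 5*t^-3 - 4*t^-4 + 2*t^-5 - t^-6

Answer: -t^2 + 2*t - 3 + 5*t^-1 - 4*t^-2 + 5*t^-3 - 4*t^-4 + 2*t^-5 - t^-6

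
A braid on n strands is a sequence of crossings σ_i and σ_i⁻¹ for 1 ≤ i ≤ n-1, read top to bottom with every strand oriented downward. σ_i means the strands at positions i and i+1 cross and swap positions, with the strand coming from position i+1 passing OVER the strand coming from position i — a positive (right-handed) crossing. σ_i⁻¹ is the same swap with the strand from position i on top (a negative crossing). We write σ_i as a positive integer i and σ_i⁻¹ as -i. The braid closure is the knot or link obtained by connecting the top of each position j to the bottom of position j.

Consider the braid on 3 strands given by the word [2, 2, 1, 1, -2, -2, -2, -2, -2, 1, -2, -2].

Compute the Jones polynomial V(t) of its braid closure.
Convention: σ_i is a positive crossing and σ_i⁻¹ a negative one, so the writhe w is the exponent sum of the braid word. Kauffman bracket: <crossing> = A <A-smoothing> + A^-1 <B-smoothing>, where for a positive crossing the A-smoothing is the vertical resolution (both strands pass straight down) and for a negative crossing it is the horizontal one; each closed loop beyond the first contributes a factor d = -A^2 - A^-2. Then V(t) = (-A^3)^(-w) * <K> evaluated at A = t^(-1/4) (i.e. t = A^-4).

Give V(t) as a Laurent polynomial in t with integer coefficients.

-t^2 + t - 1 + 3*t^-1 - 2*t^-2 + 3*t^-3 - 2*t^-4 + t^-5 - t^-6

Derivation:
The presented braid s2 s2 s1 s1 s2^-1 s2^-1 s2^-1 s2^-1 s2^-1 s1 s2^-1 s2^-1 on 3 strands reduces by inverse Markov moves (closure unchanged at each step):
  Deconjugate: the word is γ·β·γ⁻¹ with γ = s2 s2 (prefix) and γ⁻¹ = s2^-1 s2^-1 (suffix); strip both.
Reduced to β = s1 s1 s2^-1 s2^-1 s2^-1 s2^-1 s2^-1 s1 on 3 strands, 8 crossings.
Compute on β:
Braid: s1 s1 s2^-1 s2^-1 s2^-1 s2^-1 s2^-1 s1 on 3 strands, 8 crossings.
Writhe w = (#positive) - (#negative) = 3 - 5 = -2.
Computing the Kauffman bracket via state sum. There are 2^8 = 256 states.
Smooth each crossing (0=||, 1=⌣⌢); contribution A^(Σ sign_k(1-2s_k)) * d^(L-1).
Tabulate the states by total A-exponent and number of loops L (A-exp: L × count):
  A^8: L=6 ×1
  A^6: L=5 ×8
  A^4: L=4 ×25, L=6 ×3
  A^2: L=3 ×40, L=5 ×15, L=7 ×1
  A^0: L=2 ×35, L=4 ×30, L=6 ×5
  A^-2: L=1 ×15, L=3 ×31, L=5 ×10
  A^-4: L=2 ×18, L=4 ×10
  A^-6: L=3 ×8
  A^-8: L=4 ×1
Each group contributes A^e * Σ count * d^(L-1):
Powers of d = -A^2 - A^-2: d^2 = A^4 + 2 + A^-4; d^3 = -A^6 - 3*A^2 - 3*A^-2 - A^-6; d^4 = A^8 + 4*A^4 + 6 + 4*A^-4 + A^-8; d^5 = -A^10 - 5*A^6 - 10*A^2 - 10*A^-2 - 5*A^-6 - A^-10; d^6 = A^12 + 6*A^8 + 15*A^4 + 20 + 15*A^-4 + 6*A^-8 + A^-12.
  A^8 * (d^5) = -A^18 - 5*A^14 - 10*A^10 - 10*A^6 - 5*A^2 - A^-2
  A^6 * (8*d^4) = 8*A^14 + 32*A^10 + 48*A^6 + 32*A^2 + 8*A^-2
  A^4 * (25*d^3 + 3*d^5) = -3*A^14 - 40*A^10 - 105*A^6 - 105*A^2 - 40*A^-2 - 3*A^-6
  A^2 * (40*d^2 + 15*d^4 + d^6) = A^14 + 21*A^10 + 115*A^6 + 190*A^2 + 115*A^-2 + 21*A^-6 + A^-10
  A^0 * (35*d + 30*d^3 + 5*d^5) = -5*A^10 - 55*A^6 - 175*A^2 - 175*A^-2 - 55*A^-6 - 5*A^-10
  A^-2 * (15 + 31*d^2 + 10*d^4) = 10*A^6 + 71*A^2 + 137*A^-2 + 71*A^-6 + 10*A^-10
  A^-4 * (18*d + 10*d^3) = -10*A^2 - 48*A^-2 - 48*A^-6 - 10*A^-10
  A^-6 * (8*d^2) = 8*A^-2 + 16*A^-6 + 8*A^-10
  A^-8 * (d^3) = -A^-2 - 3*A^-6 - 3*A^-10 - A^-14
Summing the groups: <K> = -A^18 + A^14 - 2*A^10 + 3*A^6 - 2*A^2 + 3*A^-2 - A^-6 + A^-10 - A^-14
Normalise by the writhe: (-A^3)^(-w) = (-A^3)^(2) = A^6, so f(A) = A^6 * <K> = -A^24 + A^20 - 2*A^16 + 3*A^12 - 2*A^8 + 3*A^4 - 1 + A^-4 - A^-8.
Substitute A = t^(-1/4), i.e. A^e → t^(-e/4): V(t) = -t^2 + t - 1 + 3*t^-1 - 2*t^-2 + 3*t^-3 - 2*t^-4 + t^-5 - t^-6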